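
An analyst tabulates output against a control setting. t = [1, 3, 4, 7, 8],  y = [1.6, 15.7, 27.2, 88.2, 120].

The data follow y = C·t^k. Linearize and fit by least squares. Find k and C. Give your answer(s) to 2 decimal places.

k = 2.07, C = 1.59

With ln yᵢ as the transformed response and ln tᵢ as the regressor:
Sums: Σln t = 6.5103, Σ(ln t)² = 11.2394, Σln y = 15.7940, Σln t·ln y = 26.2767.
Normal system: [[11.2394, 6.5103]; [6.5103, 5]]·[k, ln C]ᵀ = [26.2767, 15.7940]ᵀ.
Solving (det = 13.8136): k = 2.06756, ln C = 0.46672, so C = exp(0.46672) = 1.59476.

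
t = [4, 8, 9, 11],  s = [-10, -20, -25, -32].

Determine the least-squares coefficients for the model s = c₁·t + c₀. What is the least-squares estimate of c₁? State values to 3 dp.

c₁ = -3.115

Sums needed: Σt·t = 282, Σt = 32, Σ1 = 4.
Moment sums: Σt·s = -777, Σs = -87.
Determinant 282·4 − 32² = 104.
c₁ = ((-777)·4 − 32·(-87))/104 = -81/26; c₀ = (282·(-87) − 32·(-777))/104 = 165/52.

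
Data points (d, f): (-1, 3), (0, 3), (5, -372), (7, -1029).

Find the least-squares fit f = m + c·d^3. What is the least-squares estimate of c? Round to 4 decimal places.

The normal system AᵀA·[m, c]ᵀ = Aᵀf is [[4, 467]; [467, 133275]]·[m, c]ᵀ = [-1395, -399450]ᵀ.
Δ = 4·133275 − 467² = 315011.
m = ((-1395)·133275 − 467·(-399450))/315011 = 624525/315011; c = (4·(-399450) − 467·(-1395))/315011 = -946335/315011.

c = -3.0041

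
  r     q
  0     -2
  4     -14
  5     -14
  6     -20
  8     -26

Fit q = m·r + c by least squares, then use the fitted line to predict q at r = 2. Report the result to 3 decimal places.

q̂ = -7.489

AᵀA·[m, c]ᵀ = Aᵀq reads: 141·m + 23·c = -454;  23·m + 5·c = -76.
(Σr·r = 141, Σr = 23, Σ1 = 5, Σr·q = -454, Σq = -76.)
Determinant 141·5 − 23² = 176.
m = ((-454)·5 − 23·(-76))/176 = -261/88; c = (141·(-76) − 23·(-454))/176 = -137/88.
At r = 2: q̂ = (-261/88)·(2) + (-137/88)·(1) = -659/88.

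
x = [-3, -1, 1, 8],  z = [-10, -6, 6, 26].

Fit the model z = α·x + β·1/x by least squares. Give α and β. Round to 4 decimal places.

α = 3.1870, β = 2.7438

MᵀM·[α, β]ᵀ = Mᵀz reads: 75·α + 4·β = 250;  4·α + (1225/576)·β = 223/12.
(Σx·x = 75, Σx·1/x = 4, Σ1/x·1/x = 1225/576, Σx·z = 250, Σ1/x·z = 223/12.)
Eliminating β: (1225/576)·(row 1) − 4·(row 2) gives (27553/192)·α = (1225/576)·250 − 4·(223/12) = 131717/288, so α = 263434/82659.
Then β = ((223/12) − 4·(263434/82659))/(1225/576) = 75600/27553.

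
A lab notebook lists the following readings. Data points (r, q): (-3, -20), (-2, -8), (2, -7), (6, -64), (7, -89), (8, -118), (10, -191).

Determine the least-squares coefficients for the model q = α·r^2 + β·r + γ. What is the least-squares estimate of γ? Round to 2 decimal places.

Compute the Gram sums: Σr^2·r^2 = 17906, Σr^2·r = 2044, Σr^2 = 266, Σr·r = 266, Σr = 28, Σ1 = 7.
Moment sums: Σr^2·q = -33557, Σr·q = -3799, Σq = -497.
Normal equations: [[17906, 2044, 266]; [2044, 266, 28]; [266, 28, 7]]·[α, β, γ]ᵀ = [-33557, -3799, -497]ᵀ.
Row-reducing yields α = -11537/5726, β = 6081/5726, γ = 3768/2863.

γ = 1.32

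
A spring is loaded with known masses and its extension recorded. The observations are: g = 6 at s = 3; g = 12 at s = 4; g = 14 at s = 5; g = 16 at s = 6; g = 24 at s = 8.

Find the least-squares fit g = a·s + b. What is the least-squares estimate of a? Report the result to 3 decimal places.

The normal equations are: 150·a + 26·b = 424;  26·a + 5·b = 72.
Eliminating b: 5·(row 1) − 26·(row 2) gives 74·a = 5·424 − 26·72 = 248, so a = 124/37.
Then b = (72 − 26·(124/37))/5 = -112/37.

a = 3.351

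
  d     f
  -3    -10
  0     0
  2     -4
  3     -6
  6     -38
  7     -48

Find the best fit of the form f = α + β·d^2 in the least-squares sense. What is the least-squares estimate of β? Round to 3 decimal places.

β = -1.012

Entries of AᵀA: Σ1 = 6, Σd^2 = 107, Σd^2·d^2 = 3875.
Moment sums: Σf = -106, Σd^2·f = -3880.
AᵀA·[α, β]ᵀ = Aᵀf becomes [[6, 107]; [107, 3875]]·[α, β]ᵀ = [-106, -3880]ᵀ.
Eliminating β: 3875·(row 1) − 107·(row 2) gives 11801·α = 3875·(-106) − 107·(-3880) = 4410, so α = 4410/11801.
Then β = ((-3880) − 107·(4410/11801))/3875 = -11938/11801.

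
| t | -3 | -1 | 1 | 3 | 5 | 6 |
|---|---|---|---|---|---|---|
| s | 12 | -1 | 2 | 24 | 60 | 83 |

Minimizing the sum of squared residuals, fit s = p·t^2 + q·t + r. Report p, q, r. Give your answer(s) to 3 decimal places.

p = 2.036, q = 1.890, r = -0.957

Forming MᵀM = [[2085, 341, 81]; [341, 81, 11]; [81, 11, 6]] and Mᵀs = [4813, 837, 180]ᵀ gives MᵀM·[p, q, r]ᵀ = Mᵀs.
Solving the 3×3 system (Gaussian elimination) gives p = 28421/13956, q = 43963/23260, r = -33407/34890.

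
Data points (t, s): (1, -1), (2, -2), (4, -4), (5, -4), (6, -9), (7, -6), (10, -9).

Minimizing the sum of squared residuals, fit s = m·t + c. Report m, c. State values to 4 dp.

m = -0.9286, c = -0.3571

From the data, Σt·t = 231, Σt = 35, Σ1 = 7.
And Σt·s = -227, Σs = -35.
Eliminating c: 7·(row 1) − 35·(row 2) gives 392·m = 7·(-227) − 35·(-35) = -364, so m = -13/14.
Then c = ((-35) − 35·(-13/14))/7 = -5/14.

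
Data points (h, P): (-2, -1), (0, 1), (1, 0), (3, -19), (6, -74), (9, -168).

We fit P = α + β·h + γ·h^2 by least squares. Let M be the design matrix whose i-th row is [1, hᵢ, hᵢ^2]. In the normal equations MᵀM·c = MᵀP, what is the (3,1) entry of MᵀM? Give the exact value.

Row 3 ↔ basis h^2, column 1 ↔ basis 1, so (MᵀM)_{3,1} = Σᵢ h^2 = (4)·(1) + (0)·(1) + (1)·(1) + (9)·(1) + (36)·(1) + (81)·(1) = 131.

131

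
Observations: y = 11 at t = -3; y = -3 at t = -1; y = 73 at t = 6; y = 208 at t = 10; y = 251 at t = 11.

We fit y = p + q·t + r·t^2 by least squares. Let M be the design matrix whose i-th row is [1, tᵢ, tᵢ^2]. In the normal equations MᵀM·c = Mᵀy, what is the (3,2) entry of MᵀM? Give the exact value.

2519

Row 3 ↔ basis t^2, column 2 ↔ basis t, so (MᵀM)_{3,2} = Σᵢ (t^2)·(t) = (9)·(-3) + (1)·(-1) + (36)·(6) + (100)·(10) + (121)·(11) = 2519.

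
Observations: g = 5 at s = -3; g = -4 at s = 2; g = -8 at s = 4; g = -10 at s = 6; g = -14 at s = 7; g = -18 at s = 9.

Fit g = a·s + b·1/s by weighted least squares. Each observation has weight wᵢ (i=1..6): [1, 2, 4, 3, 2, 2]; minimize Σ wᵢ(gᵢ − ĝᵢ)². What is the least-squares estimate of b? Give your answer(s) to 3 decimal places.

b = 0.205

Setting ∂/∂a … = 0 gives: 449·a + 14·b = -859;  14·a + (8017/7938)·b = -80/3.
Δ = 449·(8017/7938) − 14² = 2043785/7938.
a = ((-859)·(8017/7938) − 14·(-80/3))/(2043785/7938) = -3923083/2043785; b = (449·(-80/3) − 14·(-859))/(2043785/7938) = 418068/2043785.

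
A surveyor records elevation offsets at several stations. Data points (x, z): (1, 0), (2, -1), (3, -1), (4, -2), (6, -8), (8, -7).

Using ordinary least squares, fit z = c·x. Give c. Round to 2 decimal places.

Compute the Gram sums: Σx·x = 130.
Right-hand side: Σx·z = -117.
Hence c = -117 / 130 ≈ -0.9.

c = -0.90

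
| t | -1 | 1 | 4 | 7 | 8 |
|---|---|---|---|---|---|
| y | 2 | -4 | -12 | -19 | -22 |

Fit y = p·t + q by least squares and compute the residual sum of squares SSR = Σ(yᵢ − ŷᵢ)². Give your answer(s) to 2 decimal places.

SSR = 0.67

Compute the Gram sums: Σt·t = 131, Σt = 19, Σ1 = 5.
And Σt·y = -363, Σy = -55.
Δ = 131·5 − 19² = 294.
p = ((-363)·5 − 19·(-55))/294 = -55/21; q = (131·(-55) − 19·(-363))/294 = -22/21.
Residuals: 3/7, -1/3, -10/21, 8/21, 0; SSR = 2/3.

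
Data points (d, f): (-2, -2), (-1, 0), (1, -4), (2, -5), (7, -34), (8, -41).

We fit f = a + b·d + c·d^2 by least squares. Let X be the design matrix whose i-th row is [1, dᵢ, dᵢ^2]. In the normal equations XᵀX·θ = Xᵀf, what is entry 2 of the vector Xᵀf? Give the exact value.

-576

Entry 2 ↔ basis d, so (Xᵀf)_{2} = Σᵢ (d)·fᵢ = (-2)·(-2) + (-1)·(0) + (1)·(-4) + (2)·(-5) + (7)·(-34) + (8)·(-41) = -576.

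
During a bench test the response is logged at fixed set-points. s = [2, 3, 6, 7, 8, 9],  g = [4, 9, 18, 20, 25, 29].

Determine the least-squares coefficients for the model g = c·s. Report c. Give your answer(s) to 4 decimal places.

From the data, Σs·s = 243.
And Σs·g = 744.
AᵀA·[c]ᵀ = Aᵀg becomes [[243]]·[c]ᵀ = [744]ᵀ.
c = 744/243 = 3.06173.

c = 3.0617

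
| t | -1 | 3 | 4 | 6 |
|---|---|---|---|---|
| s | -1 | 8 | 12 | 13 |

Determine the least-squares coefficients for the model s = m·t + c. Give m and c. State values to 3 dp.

m = 2.115, c = 1.654

The normal equations are: 62·m + 12·c = 151;  12·m + 4·c = 32.
(Σt·t = 62, Σt = 12, Σ1 = 4, Σt·s = 151, Σs = 32.)
Eliminating c: 4·(row 1) − 12·(row 2) gives 104·m = 4·151 − 12·32 = 220, so m = 55/26.
Then c = (32 − 12·(55/26))/4 = 43/26.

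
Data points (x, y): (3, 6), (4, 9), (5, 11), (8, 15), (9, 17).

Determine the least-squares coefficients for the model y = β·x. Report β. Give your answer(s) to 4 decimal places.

Sums needed: Σx·x = 195.
For Aᵀy: Σx·y = 382.
Normal equations: [[195]]·[β]ᵀ = [382]ᵀ.
Hence β = 382 / 195 ≈ 1.95897.

β = 1.9590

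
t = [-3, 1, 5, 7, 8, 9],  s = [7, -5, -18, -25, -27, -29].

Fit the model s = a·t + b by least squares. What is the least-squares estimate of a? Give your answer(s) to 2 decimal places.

a = -3.08

The normal system MᵀM·[a, b]ᵀ = Mᵀs is [[229, 27]; [27, 6]]·[a, b]ᵀ = [-768, -97]ᵀ.
Eliminating b: 6·(row 1) − 27·(row 2) gives 645·a = 6·(-768) − 27·(-97) = -1989, so a = -663/215.
Then b = ((-97) − 27·(-663/215))/6 = -1477/645.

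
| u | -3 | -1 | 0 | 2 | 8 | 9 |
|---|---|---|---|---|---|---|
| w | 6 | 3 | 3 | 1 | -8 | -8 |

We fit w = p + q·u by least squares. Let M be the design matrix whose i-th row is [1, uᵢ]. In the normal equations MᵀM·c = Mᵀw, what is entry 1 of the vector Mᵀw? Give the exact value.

-3

Entry 1 ↔ basis 1, so (Mᵀw)_{1} = Σᵢ wᵢ = (1)·(6) + (1)·(3) + (1)·(3) + (1)·(1) + (1)·(-8) + (1)·(-8) = -3.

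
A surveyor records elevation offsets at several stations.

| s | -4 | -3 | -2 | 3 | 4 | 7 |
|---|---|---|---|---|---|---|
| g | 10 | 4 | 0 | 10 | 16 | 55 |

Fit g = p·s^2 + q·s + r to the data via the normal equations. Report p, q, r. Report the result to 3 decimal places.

p = 1.050, q = 0.873, r = -2.915

MᵀM·[p, q, r]ᵀ = Mᵀg reads: 3091·p + 335·q + 103·r = 3237;  335·p + 103·q + 5·r = 427;  103·p + 5·q + 6·r = 95.
Row-reducing yields p = 30889/29424, q = 25681/29424, r = -14297/4904.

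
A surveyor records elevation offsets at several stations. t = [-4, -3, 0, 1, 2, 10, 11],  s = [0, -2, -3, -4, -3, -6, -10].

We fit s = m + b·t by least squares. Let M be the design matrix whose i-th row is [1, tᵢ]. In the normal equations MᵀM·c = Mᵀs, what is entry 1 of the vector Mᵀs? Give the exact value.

-28

Entry 1 ↔ basis 1, so (Mᵀs)_{1} = Σᵢ sᵢ = (1)·(0) + (1)·(-2) + (1)·(-3) + (1)·(-4) + (1)·(-3) + (1)·(-6) + (1)·(-10) = -28.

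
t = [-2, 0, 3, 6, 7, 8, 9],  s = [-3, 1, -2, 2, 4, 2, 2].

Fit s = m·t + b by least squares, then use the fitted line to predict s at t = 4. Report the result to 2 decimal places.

ŝ = 0.66

Compute the Gram sums: Σt·t = 243, Σt = 31, Σ1 = 7.
And Σt·s = 74, Σs = 6.
Δ = 243·7 − 31² = 740.
m = (74·7 − 31·6)/740 = 83/185; b = (243·6 − 31·74)/740 = -209/185.
At t = 4: ŝ = (83/185)·(4) + (-209/185)·(1) = 123/185.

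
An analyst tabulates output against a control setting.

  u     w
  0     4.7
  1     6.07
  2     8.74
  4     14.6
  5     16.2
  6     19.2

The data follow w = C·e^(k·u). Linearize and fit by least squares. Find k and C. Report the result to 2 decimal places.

k = 0.24, C = 4.98

Linearized form: ln w = k·u + ln C. From the 6 transformed points,
Sums: Σu = 18.0000, Σ(u)² = 82.0000, Σln w = 13.9398, Σu·ln w = 48.5178.
Normal system: [[82.0000, 18.0000]; [18.0000, 6]]·[k, ln C]ᵀ = [48.5178, 13.9398]ᵀ.
Δ = 82.0000·6 − (18.0000)² = 168.0000; k = (48.5178·6 − 18.0000·13.9398)/168.0000 = 0.23923, ln C = (82.0000·13.9398 − 18.0000·48.5178)/168.0000 = 1.60560, so C = exp(1.60560) = 4.98087.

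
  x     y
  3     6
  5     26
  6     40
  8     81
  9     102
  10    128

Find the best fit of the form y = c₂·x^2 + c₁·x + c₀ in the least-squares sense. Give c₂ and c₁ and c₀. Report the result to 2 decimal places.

With design matrix M, MᵀM = [[22659, 2609, 315]; [2609, 315, 41]; [315, 41, 6]] and Mᵀy = [28390, 3234, 383]ᵀ.
Solving the 3×3 system (Gaussian elimination) gives c₂ = 236/165, c₁ = -57/55, c₀ = -689/165.

c₂ = 1.43, c₁ = -1.04, c₀ = -4.18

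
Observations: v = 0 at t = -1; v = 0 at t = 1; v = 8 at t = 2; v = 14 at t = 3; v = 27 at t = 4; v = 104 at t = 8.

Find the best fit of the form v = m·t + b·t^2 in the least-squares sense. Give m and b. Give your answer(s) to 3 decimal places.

Forming AᵀA = [[95, 611]; [611, 4451]] and Aᵀv = [998, 7246]ᵀ gives AᵀA·[m, b]ᵀ = Aᵀv.
Δ = 95·4451 − 611² = 49524.
m = (998·4451 − 611·7246)/49524 = 3698/12381; b = (95·7246 − 611·998)/49524 = 19648/12381.

m = 0.299, b = 1.587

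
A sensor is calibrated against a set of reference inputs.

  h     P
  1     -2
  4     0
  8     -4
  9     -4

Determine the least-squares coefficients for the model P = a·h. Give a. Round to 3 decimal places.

Normal-equation sums: Σh·h = 162.
Moment sums: Σh·P = -70.
AᵀA·[a]ᵀ = AᵀP becomes [[162]]·[a]ᵀ = [-70]ᵀ.
Hence a = -70 / 162 ≈ -0.432099.

a = -0.432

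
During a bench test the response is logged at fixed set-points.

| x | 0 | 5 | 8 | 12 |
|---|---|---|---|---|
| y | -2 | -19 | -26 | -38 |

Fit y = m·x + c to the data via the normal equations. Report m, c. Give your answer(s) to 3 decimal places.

m = -2.967, c = -2.704

AᵀA·[m, c]ᵀ = Aᵀy reads: 233·m + 25·c = -759;  25·m + 4·c = -85.
Eliminating c: 4·(row 1) − 25·(row 2) gives 307·m = 4·(-759) − 25·(-85) = -911, so m = -911/307.
Then c = ((-85) − 25·(-911/307))/4 = -830/307.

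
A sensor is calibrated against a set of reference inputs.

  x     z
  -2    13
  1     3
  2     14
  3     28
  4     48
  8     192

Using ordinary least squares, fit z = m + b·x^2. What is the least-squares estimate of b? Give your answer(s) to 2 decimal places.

From the data, Σ1 = 6, Σx^2 = 98, Σx^2·x^2 = 4466.
And Σz = 298, Σx^2·z = 13419.
Eliminating b: 4466·(row 1) − 98·(row 2) gives 17192·m = 4466·298 − 98·13419 = 15806, so m = 1129/1228.
Then b = (13419 − 98·(1129/1228))/4466 = 3665/1228.

b = 2.98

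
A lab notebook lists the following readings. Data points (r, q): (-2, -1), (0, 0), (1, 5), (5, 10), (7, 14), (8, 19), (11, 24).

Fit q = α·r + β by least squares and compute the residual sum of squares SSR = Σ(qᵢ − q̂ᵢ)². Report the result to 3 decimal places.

SSR = 13.588

From the data, Σr·r = 264, Σr = 30, Σ1 = 7.
Moment sums: Σr·q = 571, Σq = 71.
Normal equations: [[264, 30]; [30, 7]]·[α, β]ᵀ = [571, 71]ᵀ.
Eliminating β: 7·(row 1) − 30·(row 2) gives 948·α = 7·571 − 30·71 = 1867, so α = 1867/948.
Then β = (71 − 30·(1867/948))/7 = 269/158.
Residuals: 293/237, -269/158, 1259/948, -1469/948, -1411/948, 731/474, 601/948; SSR = 12881/948.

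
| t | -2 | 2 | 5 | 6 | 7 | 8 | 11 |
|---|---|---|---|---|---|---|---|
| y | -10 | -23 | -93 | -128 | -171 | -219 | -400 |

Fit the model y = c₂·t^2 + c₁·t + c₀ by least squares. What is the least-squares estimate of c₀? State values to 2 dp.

c₀ = -3.91

The normal system AᵀA·[c₂, c₁, c₀]ᵀ = Aᵀy is [[23091, 2527, 303]; [2527, 303, 37]; [303, 37, 7]]·[c₂, c₁, c₀]ᵀ = [-77860, -8608, -1044]ᵀ.
Inverting the 3×3 Gram matrix, [c₂, c₁, c₀]ᵀ = [-1138114/376649, -1028540/376649, -113374/28973]ᵀ.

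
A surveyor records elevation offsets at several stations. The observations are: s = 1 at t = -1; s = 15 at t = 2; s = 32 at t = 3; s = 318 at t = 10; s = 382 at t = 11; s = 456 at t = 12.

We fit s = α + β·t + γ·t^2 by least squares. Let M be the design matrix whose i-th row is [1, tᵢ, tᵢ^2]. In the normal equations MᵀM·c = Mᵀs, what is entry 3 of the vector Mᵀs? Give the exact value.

144035

Entry 3 ↔ basis t^2, so (Mᵀs)_{3} = Σᵢ (t^2)·sᵢ = (1)·(1) + (4)·(15) + (9)·(32) + (100)·(318) + (121)·(382) + (144)·(456) = 144035.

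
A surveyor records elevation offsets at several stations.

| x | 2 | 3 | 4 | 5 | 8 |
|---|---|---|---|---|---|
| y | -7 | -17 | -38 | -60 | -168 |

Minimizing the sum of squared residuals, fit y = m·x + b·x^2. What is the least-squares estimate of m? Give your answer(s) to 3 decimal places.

m = 2.726

The normal system AᵀA·[m, b]ᵀ = Aᵀy is [[118, 736]; [736, 5074]]·[m, b]ᵀ = [-1861, -13041]ᵀ.
det = 118·5074 − 736² = 57036.
m = ((-1861)·5074 − 736·(-13041))/57036 = 77731/28518; b = (118·(-13041) − 736·(-1861))/57036 = -84571/28518.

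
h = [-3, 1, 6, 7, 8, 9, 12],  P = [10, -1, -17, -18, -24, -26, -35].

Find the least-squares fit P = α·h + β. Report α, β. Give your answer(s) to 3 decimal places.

Entries of AᵀA: Σh·h = 384, Σh = 40, Σ1 = 7.
Right-hand side: Σh·P = -1105, ΣP = -111.
Normal equations: [[384, 40]; [40, 7]]·[α, β]ᵀ = [-1105, -111]ᵀ.
det = 384·7 − 40² = 1088.
α = ((-1105)·7 − 40·(-111))/1088 = -3295/1088; β = (384·(-111) − 40·(-1105))/1088 = 197/136.

α = -3.028, β = 1.449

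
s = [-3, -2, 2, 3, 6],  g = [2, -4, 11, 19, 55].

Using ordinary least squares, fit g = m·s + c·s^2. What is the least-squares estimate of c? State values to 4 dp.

c = 1.0375

With design matrix M, MᵀM = [[62, 216]; [216, 1490]] and Mᵀg = [411, 2197]ᵀ.
Δ = 62·1490 − 216² = 45724.
m = (411·1490 − 216·2197)/45724 = 68919/22862; c = (62·2197 − 216·411)/45724 = 23719/22862.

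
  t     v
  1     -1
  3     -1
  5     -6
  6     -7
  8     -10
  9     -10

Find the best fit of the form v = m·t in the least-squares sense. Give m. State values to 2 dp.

With design matrix X, XᵀX = [[216]] and Xᵀv = [-246]ᵀ.
m = (-246)/216 = -1.13889.

m = -1.14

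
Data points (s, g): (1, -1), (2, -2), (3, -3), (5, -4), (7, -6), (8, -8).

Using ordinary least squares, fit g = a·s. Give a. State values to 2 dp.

a = -0.92

Sums needed: Σs·s = 152.
For Xᵀg: Σs·g = -140.
Hence a = -140 / 152 ≈ -0.921053.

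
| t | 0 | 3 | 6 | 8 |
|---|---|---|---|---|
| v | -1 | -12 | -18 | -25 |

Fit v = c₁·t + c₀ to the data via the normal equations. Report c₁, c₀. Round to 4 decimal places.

c₁ = -2.8844, c₀ = -1.7415

From the data, Σt·t = 109, Σt = 17, Σ1 = 4.
Right-hand side: Σt·v = -344, Σv = -56.
Δ = 109·4 − 17² = 147.
c₁ = ((-344)·4 − 17·(-56))/147 = -424/147; c₀ = (109·(-56) − 17·(-344))/147 = -256/147.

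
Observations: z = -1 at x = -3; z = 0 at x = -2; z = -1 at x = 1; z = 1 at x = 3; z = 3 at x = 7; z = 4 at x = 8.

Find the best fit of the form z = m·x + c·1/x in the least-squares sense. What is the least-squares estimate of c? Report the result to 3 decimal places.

c = -1.579

Forming AᵀA = [[136, 6]; [6, 42569/28224]] and Aᵀz = [58, 25/42]ᵀ gives AᵀA·[m, c]ᵀ = Aᵀz.
Eliminating c: (42569/28224)·(row 1) − 6·(row 2) gives (596665/3528)·m = (42569/28224)·58 − 6·(25/42) = 1184101/14112, so m = 1184101/2386660.
Then c = ((25/42) − 6·(1184101/2386660))/(42569/28224) = -942144/596665.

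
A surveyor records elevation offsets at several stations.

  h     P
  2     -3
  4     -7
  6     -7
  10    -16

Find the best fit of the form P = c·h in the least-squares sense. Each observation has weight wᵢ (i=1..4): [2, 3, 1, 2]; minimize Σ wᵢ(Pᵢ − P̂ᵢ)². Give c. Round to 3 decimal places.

From the data, Σwᵢ·h·h = 292.
And Σwᵢ·h·P = -458.
c = (-458)/292 = -1.56849.

c = -1.568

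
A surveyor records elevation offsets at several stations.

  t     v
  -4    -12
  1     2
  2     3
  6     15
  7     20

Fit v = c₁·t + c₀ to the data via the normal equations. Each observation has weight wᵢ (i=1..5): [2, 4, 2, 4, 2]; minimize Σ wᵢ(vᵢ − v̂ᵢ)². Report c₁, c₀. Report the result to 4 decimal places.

c₁ = 2.7984, c₀ = -1.1672

Normal-equation sums: Σwᵢ·t·t = 286, Σwᵢ·t = 38, Σwᵢ·1 = 14.
For AᵀWv: Σwᵢ·t·v = 756, Σwᵢ·v = 90.
AᵀWA·[c₁, c₀]ᵀ = AᵀWv becomes [[286, 38]; [38, 14]]·[c₁, c₀]ᵀ = [756, 90]ᵀ.
Eliminating c₀: 14·(row 1) − 38·(row 2) gives 2560·c₁ = 14·756 − 38·90 = 7164, so c₁ = 1791/640.
Then c₀ = (90 − 38·(1791/640))/14 = -747/640.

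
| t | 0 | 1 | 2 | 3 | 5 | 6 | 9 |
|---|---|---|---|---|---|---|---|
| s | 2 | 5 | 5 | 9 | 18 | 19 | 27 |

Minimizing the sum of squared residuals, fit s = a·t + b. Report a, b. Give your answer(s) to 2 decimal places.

Sums needed: Σt·t = 156, Σt = 26, Σ1 = 7.
For Xᵀs: Σt·s = 489, Σs = 85.
Eliminating b: 7·(row 1) − 26·(row 2) gives 416·a = 7·489 − 26·85 = 1213, so a = 1213/416.
Then b = (85 − 26·(1213/416))/7 = 21/16.

a = 2.92, b = 1.31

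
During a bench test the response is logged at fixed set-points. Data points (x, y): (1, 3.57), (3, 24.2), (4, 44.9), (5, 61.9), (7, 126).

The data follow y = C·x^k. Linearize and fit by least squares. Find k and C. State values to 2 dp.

Linearized form: ln y = k·ln x + ln C. From the 5 transformed points,
Σln x = 6.0403, Σ(ln x)² = 9.5056, Σln y = 17.2252, Σln x·ln y = 24.8254.
Equations: 9.5056·k + 6.0403·ln C = 24.8254;  6.0403·k + 5·ln C = 17.2252.
Slope k = (n·Σln x·ln y − Σln x·Σln y)/(n·Σ(ln x)² − (Σln x)²) = (5·24.8254 − 6.0403·17.2252)/11.0434 = 1.81851; ln C = (Σln y − k·Σln x)/n = 1.24818, so C = exp(1.24818) = 3.48400.

k = 1.82, C = 3.48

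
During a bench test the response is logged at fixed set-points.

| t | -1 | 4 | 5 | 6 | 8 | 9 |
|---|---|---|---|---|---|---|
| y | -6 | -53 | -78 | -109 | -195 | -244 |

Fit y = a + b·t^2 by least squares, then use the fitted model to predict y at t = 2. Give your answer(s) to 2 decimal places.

ŷ = -15.60

The normal system XᵀX·[a, b]ᵀ = Xᵀy is [[6, 223]; [223, 12835]]·[a, b]ᵀ = [-685, -38972]ᵀ.
Δ = 6·12835 − 223² = 27281.
a = ((-685)·12835 − 223·(-38972))/27281 = -101219/27281; b = (6·(-38972) − 223·(-685))/27281 = -81077/27281.
At t = 2: ŷ = (-101219/27281)·(1) + (-81077/27281)·(4) = -425527/27281.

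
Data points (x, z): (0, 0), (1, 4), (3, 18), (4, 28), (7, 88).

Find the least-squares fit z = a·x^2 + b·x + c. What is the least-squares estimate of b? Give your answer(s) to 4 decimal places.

b = 0.1500

Setting ∂/∂a … = 0 gives: 2739·a + 435·b + 75·c = 4926;  435·a + 75·b + 15·c = 786;  75·a + 15·b + 5·c = 138.
(Σx^2·x^2 = 2739, Σx^2·x = 435, Σx^2 = 75, Σx·x = 75, Σx = 15, Σ1 = 5, Σx^2·z = 4926, Σx·z = 786, Σz = 138.)
Row-reducing yields a = 7/4, b = 3/20, c = 9/10.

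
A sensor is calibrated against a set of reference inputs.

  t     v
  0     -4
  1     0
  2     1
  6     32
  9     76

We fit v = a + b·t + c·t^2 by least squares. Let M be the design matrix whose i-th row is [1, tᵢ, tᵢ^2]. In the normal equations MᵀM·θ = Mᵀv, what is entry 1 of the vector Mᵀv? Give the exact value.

105

Entry 1 ↔ basis 1, so (Mᵀv)_{1} = Σᵢ vᵢ = (1)·(-4) + (1)·(0) + (1)·(1) + (1)·(32) + (1)·(76) = 105.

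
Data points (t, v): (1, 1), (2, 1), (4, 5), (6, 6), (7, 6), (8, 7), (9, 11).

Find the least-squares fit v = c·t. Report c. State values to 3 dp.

c = 1.020

Setting ∂/∂c … = 0 gives: 251·c = 256.
(Σt·t = 251, Σt·v = 256.)
Hence c = 256 / 251 ≈ 1.01992.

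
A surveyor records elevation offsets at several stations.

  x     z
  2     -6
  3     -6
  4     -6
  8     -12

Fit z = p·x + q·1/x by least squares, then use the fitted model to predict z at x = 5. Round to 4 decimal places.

ẑ = -7.9773

Setting ∂/∂p … = 0 gives: 93·p + 4·q = -150;  4·p + (253/576)·q = -8.
Δ = 93·(253/576) − 4² = 4771/192.
p = ((-150)·(253/576) − 4·(-8))/(4771/192) = -6506/4771; q = (93·(-8) − 4·(-150))/(4771/192) = -27648/4771.
At x = 5: ẑ = (-6506/4771)·(5) + (-27648/4771)·(1/5) = -190298/23855.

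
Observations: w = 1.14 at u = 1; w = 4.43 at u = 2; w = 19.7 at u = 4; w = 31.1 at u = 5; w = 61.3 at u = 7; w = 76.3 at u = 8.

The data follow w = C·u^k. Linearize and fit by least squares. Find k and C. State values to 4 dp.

k = 2.0471, C = 1.1230

Linearized form: ln w = k·ln u + ln C. From the 6 transformed points,
Sums: Σln u = 7.7142, Σ(ln u)² = 13.1032, Σln w = 16.4877, Σln u·ln w = 27.7183.
Normal system: [[13.1032, 7.7142]; [7.7142, 6]]·[k, ln C]ᵀ = [27.7183, 16.4877]ᵀ.
Slope k = (n·Σln u·ln w − Σln u·Σln w)/(n·Σ(ln u)² − (Σln u)²) = (6·27.7183 − 7.7142·16.4877)/19.1098 = 2.04711; ln C = (Σln w − k·Σln u)/n = 0.11598, so C = exp(0.11598) = 1.12297.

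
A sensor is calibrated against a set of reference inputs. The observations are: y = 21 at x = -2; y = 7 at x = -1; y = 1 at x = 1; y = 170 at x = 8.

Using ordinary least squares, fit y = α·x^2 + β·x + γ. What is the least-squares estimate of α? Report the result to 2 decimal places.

α = 3.08

With design matrix A, AᵀA = [[4114, 504, 70]; [504, 70, 6]; [70, 6, 4]] and Aᵀy = [10972, 1312, 199]ᵀ.
Solving the 3×3 system (Gaussian elimination) gives α = 17491/5676, β = -6701/1892, γ = 6443/5676.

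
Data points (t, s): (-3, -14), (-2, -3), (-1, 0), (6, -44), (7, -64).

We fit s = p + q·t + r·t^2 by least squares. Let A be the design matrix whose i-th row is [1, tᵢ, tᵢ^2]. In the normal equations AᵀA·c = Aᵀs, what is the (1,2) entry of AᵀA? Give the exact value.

Row 1 ↔ basis 1, column 2 ↔ basis t, so (AᵀA)_{1,2} = Σᵢ t = (1)·(-3) + (1)·(-2) + (1)·(-1) + (1)·(6) + (1)·(7) = 7.

7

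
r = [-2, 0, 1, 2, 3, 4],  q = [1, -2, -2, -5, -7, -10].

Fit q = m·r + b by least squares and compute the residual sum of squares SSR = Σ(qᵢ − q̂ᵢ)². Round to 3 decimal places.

SSR = 4.429

From the data, Σr·r = 34, Σr = 8, Σ1 = 6.
For Mᵀq: Σr·q = -75, Σq = -25.
Δ = 34·6 − 8² = 140.
m = ((-75)·6 − 8·(-25))/140 = -25/14; b = (34·(-25) − 8·(-75))/140 = -25/14.
Residuals: -11/14, -3/14, 11/7, 5/14, 1/7, -15/14; SSR = 31/7.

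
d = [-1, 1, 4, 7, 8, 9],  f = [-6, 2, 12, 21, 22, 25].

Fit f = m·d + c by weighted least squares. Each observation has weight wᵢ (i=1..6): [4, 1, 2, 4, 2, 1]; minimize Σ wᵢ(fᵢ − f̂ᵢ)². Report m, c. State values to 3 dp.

MᵀWM·[m, c]ᵀ = MᵀWf reads: 442·m + 58·c = 1287;  58·m + 14·c = 155.
(Σwᵢ·d·d = 442, Σwᵢ·d = 58, Σwᵢ·1 = 14, Σwᵢ·d·f = 1287, Σwᵢ·f = 155.)
Eliminating c: 14·(row 1) − 58·(row 2) gives 2824·m = 14·1287 − 58·155 = 9028, so m = 2257/706.
Then c = (155 − 58·(2257/706))/14 = -767/353.

m = 3.197, c = -2.173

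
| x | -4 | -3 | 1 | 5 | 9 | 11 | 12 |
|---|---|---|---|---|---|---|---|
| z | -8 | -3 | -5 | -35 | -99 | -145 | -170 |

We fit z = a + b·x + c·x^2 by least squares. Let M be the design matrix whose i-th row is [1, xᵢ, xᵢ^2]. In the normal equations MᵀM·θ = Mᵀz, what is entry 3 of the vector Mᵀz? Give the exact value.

-51079

Entry 3 ↔ basis x^2, so (Mᵀz)_{3} = Σᵢ (x^2)·zᵢ = (16)·(-8) + (9)·(-3) + (1)·(-5) + (25)·(-35) + (81)·(-99) + (121)·(-145) + (144)·(-170) = -51079.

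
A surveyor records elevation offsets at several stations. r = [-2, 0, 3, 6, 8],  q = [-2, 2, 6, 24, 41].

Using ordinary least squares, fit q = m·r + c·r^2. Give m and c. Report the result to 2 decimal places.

m = 1.15, c = 0.49

With design matrix M, MᵀM = [[113, 747]; [747, 5489]] and Mᵀq = [494, 3534]ᵀ.
Determinant 113·5489 − 747² = 62248.
m = (494·5489 − 747·3534)/62248 = 17917/15562; c = (113·3534 − 747·494)/62248 = 7581/15562.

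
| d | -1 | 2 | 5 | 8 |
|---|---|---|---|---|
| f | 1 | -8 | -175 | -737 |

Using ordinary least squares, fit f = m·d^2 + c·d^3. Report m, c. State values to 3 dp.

XᵀX·[m, c]ᵀ = Xᵀf reads: 4738·m + 35924·c = -51574;  35924·m + 277834·c = -399284.
(Σd^2·d^2 = 4738, Σd^2·d^3 = 35924, Σd^3·d^3 = 277834, Σd^2·f = -51574, Σd^3·f = -399284.)
Δ = 4738·277834 − 35924² = 25843716.
m = ((-51574)·277834 − 35924·(-399284))/25843716 = 1238975/2153643; c = (4738·(-399284) − 35924·(-51574))/25843716 = -3255268/2153643.

m = 0.575, c = -1.512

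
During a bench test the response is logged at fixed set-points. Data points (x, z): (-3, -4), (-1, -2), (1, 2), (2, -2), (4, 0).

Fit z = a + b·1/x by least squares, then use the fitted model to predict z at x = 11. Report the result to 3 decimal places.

ẑ = -1.185

Sums needed: Σ1 = 5, Σ1/x = 5/12, Σ1/x·1/x = 349/144.
Right-hand side: Σz = -6, Σ1/x·z = 13/3.
Determinant 5·(349/144) − (5/12)² = 215/18.
a = ((-6)·(349/144) − (5/12)·(13/3))/(215/18) = -1177/860; b = (5·(13/3) − (5/12)·(-6))/(215/18) = 87/43.
At x = 11: ẑ = (-1177/860)·(1) + (87/43)·(1/11) = -11207/9460.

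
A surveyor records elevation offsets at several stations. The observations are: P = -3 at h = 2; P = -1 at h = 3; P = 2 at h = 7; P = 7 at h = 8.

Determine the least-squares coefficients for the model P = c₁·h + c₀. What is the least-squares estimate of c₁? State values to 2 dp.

c₁ = 1.38

The normal system XᵀX·[c₁, c₀]ᵀ = XᵀP is [[126, 20]; [20, 4]]·[c₁, c₀]ᵀ = [61, 5]ᵀ.
Eliminating c₀: 4·(row 1) − 20·(row 2) gives 104·c₁ = 4·61 − 20·5 = 144, so c₁ = 18/13.
Then c₀ = (5 − 20·(18/13))/4 = -295/52.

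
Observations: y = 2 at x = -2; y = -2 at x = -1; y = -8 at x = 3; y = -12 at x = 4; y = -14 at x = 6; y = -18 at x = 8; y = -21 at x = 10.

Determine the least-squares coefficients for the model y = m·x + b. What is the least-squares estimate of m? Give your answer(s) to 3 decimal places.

m = -1.864

From the data, Σx·x = 230, Σx = 28, Σ1 = 7.
For Aᵀy: Σx·y = -512, Σy = -73.
det = 230·7 − 28² = 826.
m = ((-512)·7 − 28·(-73))/826 = -110/59; b = (230·(-73) − 28·(-512))/826 = -1227/413.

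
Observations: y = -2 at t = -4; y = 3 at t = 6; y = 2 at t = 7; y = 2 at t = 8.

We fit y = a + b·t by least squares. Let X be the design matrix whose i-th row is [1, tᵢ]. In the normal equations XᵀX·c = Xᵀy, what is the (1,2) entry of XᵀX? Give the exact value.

17

Row 1 ↔ basis 1, column 2 ↔ basis t, so (XᵀX)_{1,2} = Σᵢ t = (1)·(-4) + (1)·(6) + (1)·(7) + (1)·(8) = 17.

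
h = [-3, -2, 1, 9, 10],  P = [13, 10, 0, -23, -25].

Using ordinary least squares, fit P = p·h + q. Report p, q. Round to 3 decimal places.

Forming XᵀX = [[195, 15]; [15, 5]] and XᵀP = [-516, -25]ᵀ gives XᵀX·[p, q]ᵀ = XᵀP.
Eliminating q: 5·(row 1) − 15·(row 2) gives 750·p = 5·(-516) − 15·(-25) = -2205, so p = -147/50.
Then q = ((-25) − 15·(-147/50))/5 = 191/50.

p = -2.940, q = 3.820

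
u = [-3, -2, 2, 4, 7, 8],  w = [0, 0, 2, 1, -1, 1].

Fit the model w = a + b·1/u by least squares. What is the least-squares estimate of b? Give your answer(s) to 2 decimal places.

Compute the Gram sums: Σ1 = 6, Σ1/u = 31/168, Σ1/u·1/u = 20029/28224.
Right-hand side: Σw = 3, Σ1/u·w = 69/56.
XᵀX·[a, b]ᵀ = Xᵀw becomes [[6, 31/168]; [31/168, 20029/28224]]·[a, b]ᵀ = [3, 69/56]ᵀ.
det = 6·(20029/28224) − (31/168)² = 119213/28224.
a = (3·(20029/28224) − (31/168)·(69/56))/(119213/28224) = 53670/119213; b = (6·(69/56) − (31/168)·3)/(119213/28224) = 193032/119213.

b = 1.62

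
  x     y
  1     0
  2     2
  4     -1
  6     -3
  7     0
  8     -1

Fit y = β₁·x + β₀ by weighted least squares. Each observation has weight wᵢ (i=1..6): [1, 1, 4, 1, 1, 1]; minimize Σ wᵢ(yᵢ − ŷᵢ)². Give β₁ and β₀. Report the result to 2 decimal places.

The normal equations are: 218·β₁ + 40·β₀ = -38;  40·β₁ + 9·β₀ = -6.
(Σwᵢ·x·x = 218, Σwᵢ·x = 40, Σwᵢ·1 = 9, Σwᵢ·x·y = -38, Σwᵢ·y = -6.)
Eliminating β₀: 9·(row 1) − 40·(row 2) gives 362·β₁ = 9·(-38) − 40·(-6) = -102, so β₁ = -51/181.
Then β₀ = ((-6) − 40·(-51/181))/9 = 106/181.

β₁ = -0.28, β₀ = 0.59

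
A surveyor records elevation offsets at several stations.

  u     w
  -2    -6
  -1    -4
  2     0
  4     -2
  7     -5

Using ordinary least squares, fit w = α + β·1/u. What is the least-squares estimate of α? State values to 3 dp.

Entries of XᵀX: Σ1 = 5, Σ1/u = -17/28, Σ1/u·1/u = 1241/784.
For Xᵀw: Σw = -17, Σ1/u·w = 81/14.
Eliminating β: (1241/784)·(row 1) − (-17/28)·(row 2) gives (1479/196)·α = (1241/784)·(-17) − (-17/28)·(81/14) = -18343/784, so α = -1079/348.
Then β = ((81/14) − (-17/28)·(-1079/348))/(1241/784) = 3647/1479.

α = -3.101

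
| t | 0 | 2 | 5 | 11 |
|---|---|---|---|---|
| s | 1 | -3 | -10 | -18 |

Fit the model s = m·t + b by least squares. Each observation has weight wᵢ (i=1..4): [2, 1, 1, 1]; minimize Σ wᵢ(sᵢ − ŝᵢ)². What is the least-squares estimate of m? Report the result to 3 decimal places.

m = -1.756

Compute the Gram sums: Σwᵢ·t·t = 150, Σwᵢ·t = 18, Σwᵢ·1 = 5.
Right-hand side: Σwᵢ·t·s = -254, Σwᵢ·s = -29.
Eliminating b: 5·(row 1) − 18·(row 2) gives 426·m = 5·(-254) − 18·(-29) = -748, so m = -374/213.
Then b = ((-29) − 18·(-374/213))/5 = 37/71.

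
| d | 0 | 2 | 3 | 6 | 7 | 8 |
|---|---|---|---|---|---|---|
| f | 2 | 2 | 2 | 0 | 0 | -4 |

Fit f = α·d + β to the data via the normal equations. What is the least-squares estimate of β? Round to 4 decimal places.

β = 3.0270

Compute the Gram sums: Σd·d = 162, Σd = 26, Σ1 = 6.
And Σd·f = -22, Σf = 2.
Determinant 162·6 − 26² = 296.
α = ((-22)·6 − 26·2)/296 = -23/37; β = (162·2 − 26·(-22))/296 = 112/37.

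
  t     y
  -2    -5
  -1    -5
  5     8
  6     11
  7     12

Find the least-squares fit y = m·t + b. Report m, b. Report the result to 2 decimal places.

The normal equations are: 115·m + 15·b = 205;  15·m + 5·b = 21.
(Σt·t = 115, Σt = 15, Σ1 = 5, Σt·y = 205, Σy = 21.)
Eliminating b: 5·(row 1) − 15·(row 2) gives 350·m = 5·205 − 15·21 = 710, so m = 71/35.
Then b = (21 − 15·(71/35))/5 = -66/35.

m = 2.03, b = -1.89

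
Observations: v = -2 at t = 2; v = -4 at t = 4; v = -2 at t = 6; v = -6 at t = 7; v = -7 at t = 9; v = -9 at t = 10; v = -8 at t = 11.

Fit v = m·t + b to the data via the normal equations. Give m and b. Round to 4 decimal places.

m = -0.7656, b = -0.0692

The normal equations are: 407·m + 49·b = -315;  49·m + 7·b = -38.
(Σt·t = 407, Σt = 49, Σ1 = 7, Σt·v = -315, Σv = -38.)
det = 407·7 − 49² = 448.
m = ((-315)·7 − 49·(-38))/448 = -49/64; b = (407·(-38) − 49·(-315))/448 = -31/448.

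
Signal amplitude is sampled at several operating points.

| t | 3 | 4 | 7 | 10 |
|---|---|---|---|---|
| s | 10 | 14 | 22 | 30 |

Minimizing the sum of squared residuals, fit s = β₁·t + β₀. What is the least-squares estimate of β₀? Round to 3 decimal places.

XᵀX·[β₁, β₀]ᵀ = Xᵀs reads: 174·β₁ + 24·β₀ = 540;  24·β₁ + 4·β₀ = 76.
(Σt·t = 174, Σt = 24, Σ1 = 4, Σt·s = 540, Σs = 76.)
det = 174·4 − 24² = 120.
β₁ = (540·4 − 24·76)/120 = 14/5; β₀ = (174·76 − 24·540)/120 = 11/5.

β₀ = 2.200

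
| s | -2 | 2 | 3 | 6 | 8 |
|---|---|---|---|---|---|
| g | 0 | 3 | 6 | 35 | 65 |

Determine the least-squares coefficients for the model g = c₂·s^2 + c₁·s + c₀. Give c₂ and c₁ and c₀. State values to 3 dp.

Compute the Gram sums: Σs^2·s^2 = 5505, Σs^2·s = 755, Σs^2 = 117, Σs·s = 117, Σs = 17, Σ1 = 5.
And Σs^2·g = 5486, Σs·g = 754, Σg = 109.
So MᵀM·[c₂, c₁, c₀]ᵀ = Mᵀg: [[5505, 755, 117]; [755, 117, 17]; [117, 17, 5]]·[c₂, c₁, c₀]ᵀ = [5486, 754, 109]ᵀ.
Row-reducing yields c₂ = 92063/90566, c₁ = 31049/90566, c₀ = -20393/6469.

c₂ = 1.017, c₁ = 0.343, c₀ = -3.152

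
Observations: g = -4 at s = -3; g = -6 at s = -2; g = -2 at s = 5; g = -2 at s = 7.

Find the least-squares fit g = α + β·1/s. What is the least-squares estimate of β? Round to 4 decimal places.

Sums needed: Σ1 = 4, Σ1/s = -103/210, Σ1/s·1/s = 18589/44100.
Right-hand side: Σg = -14, Σ1/s·g = 383/105.
det = 4·(18589/44100) − (-103/210)² = 7083/4900.
α = ((-14)·(18589/44100) − (-103/210)·(383/105))/(7083/4900) = -181348/63747; β = (4·(383/105) − (-103/210)·(-14))/(7083/4900) = 113540/21249.

β = 5.3433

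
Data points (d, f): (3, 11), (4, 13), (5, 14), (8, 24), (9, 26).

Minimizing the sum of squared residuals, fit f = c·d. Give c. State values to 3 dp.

Sums needed: Σd·d = 195.
Moment sums: Σd·f = 581.
c = 581/195 = 2.97949.

c = 2.979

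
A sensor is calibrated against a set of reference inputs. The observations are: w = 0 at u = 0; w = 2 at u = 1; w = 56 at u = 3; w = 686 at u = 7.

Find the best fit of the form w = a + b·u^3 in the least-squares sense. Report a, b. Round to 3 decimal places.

a = 0.645, b = 1.998

Entries of MᵀM: Σ1 = 4, Σu^3 = 371, Σu^3·u^3 = 118379.
For Mᵀw: Σw = 744, Σu^3·w = 236812.
Normal equations: [[4, 371]; [371, 118379]]·[a, b]ᵀ = [744, 236812]ᵀ.
det = 4·118379 − 371² = 335875.
a = (744·118379 − 371·236812)/335875 = 216724/335875; b = (4·236812 − 371·744)/335875 = 671224/335875.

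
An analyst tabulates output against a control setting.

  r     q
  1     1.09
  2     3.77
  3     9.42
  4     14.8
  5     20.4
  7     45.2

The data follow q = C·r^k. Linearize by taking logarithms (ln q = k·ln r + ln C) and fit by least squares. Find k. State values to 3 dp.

With ln qᵢ as the transformed response and ln rᵢ as the regressor:
Over the data: Σln r = 6.7334, Σ(ln r)² = 9.9861, Σln q = 13.1773, Σln r·ln q = 19.3888.
Normal system: [[9.9861, 6.7334]; [6.7334, 6]]·[k, ln C]ᵀ = [19.3888, 13.1773]ᵀ.
Slope k = (n·Σln r·ln q − Σln r·Σln q)/(n·Σ(ln r)² − (Σln r)²) = (6·19.3888 − 6.7334·13.1773)/14.5777 = 1.89360; ln C = (Σln q − k·Σln r)/n = 0.07117.

k = 1.894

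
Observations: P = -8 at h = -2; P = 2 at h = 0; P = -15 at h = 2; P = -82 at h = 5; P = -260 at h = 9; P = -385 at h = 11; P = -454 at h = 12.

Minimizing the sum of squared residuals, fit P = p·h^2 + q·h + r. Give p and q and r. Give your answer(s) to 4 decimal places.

p = -3.0295, q = -1.6801, r = 1.1896

Entries of XᵀX: Σh^2·h^2 = 42595, Σh^2·h = 3913, Σh^2 = 379, Σh·h = 379, Σh = 37, Σ1 = 7.
Right-hand side: Σh^2·P = -135163, Σh·P = -12447, ΣP = -1202.
Inverting the 3×3 Gram matrix, [p, q, r]ᵀ = [-236891/78196, -394139/234588, 139531/117294]ᵀ.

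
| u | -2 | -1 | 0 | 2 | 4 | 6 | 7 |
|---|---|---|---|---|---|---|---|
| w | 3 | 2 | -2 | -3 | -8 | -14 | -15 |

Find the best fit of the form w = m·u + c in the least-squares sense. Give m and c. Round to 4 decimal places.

Setting ∂/∂m … = 0 gives: 110·m + 16·c = -235;  16·m + 7·c = -37.
Determinant 110·7 − 16² = 514.
m = ((-235)·7 − 16·(-37))/514 = -1053/514; c = (110·(-37) − 16·(-235))/514 = -155/257.

m = -2.0486, c = -0.6031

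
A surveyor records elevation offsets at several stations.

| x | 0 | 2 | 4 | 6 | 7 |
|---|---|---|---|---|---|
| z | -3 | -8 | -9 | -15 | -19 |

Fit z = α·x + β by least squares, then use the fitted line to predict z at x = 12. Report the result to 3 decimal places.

ẑ = -28.250

Setting ∂/∂α … = 0 gives: 105·α + 19·β = -275;  19·α + 5·β = -54.
(Σx·x = 105, Σx = 19, Σ1 = 5, Σx·z = -275, Σz = -54.)
det = 105·5 − 19² = 164.
α = ((-275)·5 − 19·(-54))/164 = -349/164; β = (105·(-54) − 19·(-275))/164 = -445/164.
At x = 12: ẑ = (-349/164)·(12) + (-445/164)·(1) = -113/4.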